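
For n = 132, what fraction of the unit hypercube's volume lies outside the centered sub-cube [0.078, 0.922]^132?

1 - (1 - 2·0.078)^132 = 1 - 0.844^132 ≈ 1 - 1.893e-10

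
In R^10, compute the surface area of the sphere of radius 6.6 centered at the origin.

S_10(6.6) = 2·π^(10/2)·(6.6)^9 / Γ(10/2) ≈ 6.05987e+08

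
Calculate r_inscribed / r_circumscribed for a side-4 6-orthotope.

Ratio = (s/2)/(s√6/2) = 6^(-1/2) ≈ 0.408248.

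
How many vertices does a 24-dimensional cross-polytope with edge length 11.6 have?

The vertices are ±e_1, ..., ±e_24, so there are 2·24 = 48.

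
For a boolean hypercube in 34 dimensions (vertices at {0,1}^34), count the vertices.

The 34-cube has 2^34 = 17179869184 vertices.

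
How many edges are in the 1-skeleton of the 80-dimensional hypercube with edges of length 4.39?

Number of 1-faces = C(80,1)·2^(80-1) = 80·604462909807314587353088 = 48357032784585166988247040.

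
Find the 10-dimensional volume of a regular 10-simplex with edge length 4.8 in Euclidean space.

V_10 = √(11) · 4.8^10 / (10! · 2^(10/2)) ≈ 0.185437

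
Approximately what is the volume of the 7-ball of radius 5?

Volume = π^{7/2}·(5)^7/Γ(9/2) = 250000·π^3/21 ≈ 369122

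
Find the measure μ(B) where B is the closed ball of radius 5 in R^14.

V_14(5) = π^(14/2) · (5)^14 / Γ(14/2 + 1) = 1220703125·π^7/1008 ≈ 3.65762e+09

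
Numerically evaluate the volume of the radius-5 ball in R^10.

V_10(5) = π^(10/2) · (5)^10 / Γ(10/2 + 1) = 1953125·π^5/24 ≈ 2.49039e+07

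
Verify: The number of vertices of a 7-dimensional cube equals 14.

False. The 7-cube has 2^7 = 128 vertices.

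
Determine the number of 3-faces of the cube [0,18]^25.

An n-cube has C(n,k)·2^(n-k) k-faces. Here C(25,3)·2^22 = 2300·4194304 = 9646899200.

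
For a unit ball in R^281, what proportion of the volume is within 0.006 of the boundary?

Shell fraction = 1 - (1-0.006)^281 ≈ 0.815679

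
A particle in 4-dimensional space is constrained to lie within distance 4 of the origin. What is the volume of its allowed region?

Volume = π^{4/2}·(4)^4/Γ(3) = 128·π^2 ≈ 1263.31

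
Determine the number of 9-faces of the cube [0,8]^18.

An n-cube has C(n,k)·2^(n-k) k-faces. Here C(18,9)·2^9 = 48620·512 = 24893440.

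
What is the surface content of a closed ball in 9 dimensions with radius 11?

The surface area of an n-ball is 2π^(n/2) r^(n-1) / Γ(n/2). For n=9, r=11: 6859484192·π^4/105 ≈ 6.36358e+09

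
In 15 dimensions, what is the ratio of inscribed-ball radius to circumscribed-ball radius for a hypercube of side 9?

r_in = 9/2 (half the side); r_out = 9√15/2 (half the diagonal). Ratio = 1/√15 ≈ 0.258199.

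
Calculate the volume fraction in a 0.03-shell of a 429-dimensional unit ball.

1 - (1-0.03)^429 ≈ 0.9999978862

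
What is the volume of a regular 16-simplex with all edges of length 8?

Volume = 8^16 · √(17/2^16) / 16! ≈ 0.216673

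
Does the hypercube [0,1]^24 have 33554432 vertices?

False. The 24-cube has 2^24 = 16777216 vertices.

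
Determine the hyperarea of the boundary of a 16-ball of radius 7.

The surface area of an n-ball is 2π^(n/2) r^(n-1) / Γ(n/2). For n=16, r=7: 678223072849·π^8/360 ≈ 1.78759e+13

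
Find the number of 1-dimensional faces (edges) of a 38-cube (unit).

The 38-cube has n·2^(n-1) = 38·2^37 = 38·137438953472 = 5222680231936 edges.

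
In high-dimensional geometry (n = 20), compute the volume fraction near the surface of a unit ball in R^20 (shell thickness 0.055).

1 - (1-0.055)^20 ≈ 0.677421 ≈ 67.74%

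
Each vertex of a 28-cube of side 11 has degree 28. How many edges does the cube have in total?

An n-cube has n·2^(n-1) edges. With n = 28: 28·134217728 = 3758096384.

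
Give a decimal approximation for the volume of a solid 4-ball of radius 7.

V = 2401·π^2/2 ≈ 11848.5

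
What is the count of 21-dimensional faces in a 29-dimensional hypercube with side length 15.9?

Choose 21 of 29 axes to span the face (C(29,21) = 4292145 ways), then fix each of the remaining 8 coordinates at one of its two extreme values (2^8 = 256 ways): 4292145·256 = 1098789120.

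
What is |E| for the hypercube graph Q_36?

An n-cube has n·2^(n-1) edges. With n = 36: 36·34359738368 = 1236950581248.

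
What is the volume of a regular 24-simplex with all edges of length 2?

For a regular n-simplex with edge a, V = (a^n / n!)·√((n+1)/2^n). With a=2, n=24: V ≈ 3.30084e-20.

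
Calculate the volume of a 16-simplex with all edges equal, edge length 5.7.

For a regular n-simplex with edge a, V = (a^n / n!)·√((n+1)/2^n). With a=5.7, n=16: V ≈ 0.00095579.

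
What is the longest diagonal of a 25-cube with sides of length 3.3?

d = √(3.3² + 3.3² + ... + 3.3²) [25 terms] = √(25·3.3²) = 3.3√25 = 16.5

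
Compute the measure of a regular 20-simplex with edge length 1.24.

Volume = 1.24^20 · √(21/2^20) / 20! ≈ 1.35868e-19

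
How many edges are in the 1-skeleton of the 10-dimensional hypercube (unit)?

An n-cube has n·2^(n-1) edges. With n = 10: 10·512 = 5120.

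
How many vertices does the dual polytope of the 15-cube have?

The 15-dimensional cross-polytope has 2n = 2·15 = 30 vertices.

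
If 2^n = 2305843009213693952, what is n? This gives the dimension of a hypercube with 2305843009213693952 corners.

n = log_2(2305843009213693952) = 61.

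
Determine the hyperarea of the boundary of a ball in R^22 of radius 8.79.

|∂B_22(8.79)| ≈ 1.08064e+19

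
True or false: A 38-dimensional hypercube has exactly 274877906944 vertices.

True. The 38-cube has 2^38 = 274877906944 vertices.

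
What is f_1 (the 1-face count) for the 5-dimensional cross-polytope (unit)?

Number of 1-faces = 2^(1+1) · C(5,1+1) = 4 · 10 = 40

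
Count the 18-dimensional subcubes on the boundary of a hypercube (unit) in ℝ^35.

f_18(35-cube) = (35 choose 18) · 2^17 = 594748067020800.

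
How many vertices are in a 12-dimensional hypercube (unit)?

f_0(12-cube) = (12 choose 0) · 2^12 = 4096.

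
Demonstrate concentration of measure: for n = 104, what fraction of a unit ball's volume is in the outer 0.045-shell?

1 - (1-0.045)^104 ≈ 0.991676 ≈ 99.17%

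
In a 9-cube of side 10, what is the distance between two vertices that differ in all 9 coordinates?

The space diagonal of an n-cube of side s is s√n. Here 10·√9 = 30.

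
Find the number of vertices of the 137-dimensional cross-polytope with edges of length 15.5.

The vertices are ±e_1, ..., ±e_137, so there are 2·137 = 274.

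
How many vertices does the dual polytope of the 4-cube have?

Number of vertices = 2n = 8.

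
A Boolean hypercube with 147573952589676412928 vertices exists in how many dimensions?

n = log_2(147573952589676412928) = 67.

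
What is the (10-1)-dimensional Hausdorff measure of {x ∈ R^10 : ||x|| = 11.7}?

The surface area of an n-ball is 2π^(n/2) r^(n-1) / Γ(n/2). For n=10, r=11.7: 1.04771e+11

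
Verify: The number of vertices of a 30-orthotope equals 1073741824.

True. The 30-cube has 2^30 = 1073741824 vertices.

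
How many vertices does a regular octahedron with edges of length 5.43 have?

Number of vertices = 2n = 6.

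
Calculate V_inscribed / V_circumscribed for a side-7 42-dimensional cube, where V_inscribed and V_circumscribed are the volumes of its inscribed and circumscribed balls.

The radii are 7/2 and 7√42/2, so the volume ratio is (1/√42)^42 = 42^{-42/2} ≈ 8.1614e-35.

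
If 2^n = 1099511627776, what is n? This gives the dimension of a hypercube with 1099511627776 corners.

Since 2^n = 1099511627776, we have n = 40.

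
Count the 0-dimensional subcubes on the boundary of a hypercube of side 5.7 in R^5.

Number of 0-faces = C(5,0) · 2^(5-0) = 1 · 32 = 32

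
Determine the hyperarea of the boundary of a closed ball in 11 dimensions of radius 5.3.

S_11(5.3) = 2·π^(11/2)·(5.3)^10 / Γ(11/2) ≈ 3.62457e+08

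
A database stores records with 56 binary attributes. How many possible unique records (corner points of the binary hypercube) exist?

The 56-cube has 2^56 = 72057594037927936 vertices.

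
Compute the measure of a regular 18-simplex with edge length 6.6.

For a regular n-simplex with edge a, V = (a^n / n!)·√((n+1)/2^n). With a=6.6, n=18: V ≈ 0.000750856.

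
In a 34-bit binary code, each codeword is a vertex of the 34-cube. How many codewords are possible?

Each vertex is a binary string of length 34, so there are 2^34 = 17179869184.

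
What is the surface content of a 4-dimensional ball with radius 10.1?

|∂B_4(10.1)| ≈ 20337.3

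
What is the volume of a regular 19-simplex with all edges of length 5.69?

V = (5.69^19 / 19!) · √((19+1) / 2^19) ≈ 1.12919e-05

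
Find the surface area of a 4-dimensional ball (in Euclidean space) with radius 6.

S = n·V_n(r)/r = 4·V_4(6)/6 (volume-to-surface relation), giving 432·π^2 ≈ 4263.67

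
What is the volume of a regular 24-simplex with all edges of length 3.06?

For a regular n-simplex with edge a, V = (a^n / n!)·√((n+1)/2^n). With a=3.06, n=24: V ≈ 8.93755e-16.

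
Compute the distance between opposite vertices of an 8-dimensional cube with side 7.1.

The space diagonal of an n-cube of side s is s√n. Here 7.1·√8 ≈ 20.0818.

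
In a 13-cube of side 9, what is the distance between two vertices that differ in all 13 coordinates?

The space diagonal of an n-cube of side s is s√n. Here 9·√13 ≈ 32.45.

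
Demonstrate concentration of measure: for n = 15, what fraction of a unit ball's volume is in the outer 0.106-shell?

1 - (1-0.106)^15 ≈ 0.813764 ≈ 81.38%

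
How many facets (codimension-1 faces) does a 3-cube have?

Number of 2-faces = C(3,2) · 2^(3-2) = 3 · 2 = 6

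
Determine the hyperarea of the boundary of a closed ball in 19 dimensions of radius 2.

S_19(2) = 2·π^(19/2)·(2)^18 / Γ(19/2) = 268435456·π^9/34459425 ≈ 232210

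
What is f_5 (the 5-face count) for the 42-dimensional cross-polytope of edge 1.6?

An n-cross-polytope has 2^(k+1)·C(n,k+1) k-faces. Here 2^6·C(42,6) = 64·5245786 = 335730304.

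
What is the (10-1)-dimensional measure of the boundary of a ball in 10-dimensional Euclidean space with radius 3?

S_10(3) = 2·π^(10/2)·(3)^9 / Γ(10/2) = 6561·π^5/4 ≈ 501949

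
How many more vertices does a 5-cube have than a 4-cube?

The 5-cube has 2^5 = 32 vertices. The 4-cube has 2^4 = 16 vertices. Difference: 32 - 16 = 16.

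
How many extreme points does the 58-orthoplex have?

Number of vertices = 2n = 116.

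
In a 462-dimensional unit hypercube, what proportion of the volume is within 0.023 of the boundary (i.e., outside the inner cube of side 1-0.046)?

Shell fraction = 1 - (1-0.046)^462 ≈ 1 - 3.559e-10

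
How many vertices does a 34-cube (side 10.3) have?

The 34-cube has 2^34 = 17179869184 vertices.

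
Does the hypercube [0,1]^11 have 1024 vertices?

False. The 11-cube has 2^11 = 2048 vertices.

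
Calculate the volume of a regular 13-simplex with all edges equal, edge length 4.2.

V_13 = √(14) · 4.2^13 / (13! · 2^(13/2)) ≈ 0.000840097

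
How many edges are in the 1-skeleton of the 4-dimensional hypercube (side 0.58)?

An n-cube has n·2^(n-1) edges. With n = 4: 4·8 = 32.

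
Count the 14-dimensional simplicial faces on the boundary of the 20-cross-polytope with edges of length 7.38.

An n-cross-polytope has 2^(k+1)·C(n,k+1) k-faces. Here 2^15·C(20,15) = 32768·15504 = 508035072.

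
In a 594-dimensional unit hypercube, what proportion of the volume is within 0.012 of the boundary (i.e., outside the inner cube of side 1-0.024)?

Shell fraction = 1 - (1-0.024)^594 ≈ 0.999999459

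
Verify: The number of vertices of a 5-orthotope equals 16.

False. The 5-cube has 2^5 = 32 vertices.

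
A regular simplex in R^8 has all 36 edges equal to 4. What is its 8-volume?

For a regular n-simplex with edge a, V = (a^n / n!)·√((n+1)/2^n). With a=4, n=8: V ≈ 0.304762.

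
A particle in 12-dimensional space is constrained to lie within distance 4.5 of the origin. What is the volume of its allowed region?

The n-ball volume is π^(n/2)·r^n/Γ(n/2+1). With n=12, r=4.5: V = 31381059609·π^6/327680 ≈ 9.20697e+07.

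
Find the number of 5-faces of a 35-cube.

f_5(35-cube) = (35 choose 5) · 2^30 = 348570955808768.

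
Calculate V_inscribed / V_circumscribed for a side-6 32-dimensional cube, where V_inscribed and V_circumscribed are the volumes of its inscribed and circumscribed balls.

The radii are 6/2 and 6√32/2, so the volume ratio is (1/√32)^32 = 32^{-32/2} ≈ 8.27181e-25.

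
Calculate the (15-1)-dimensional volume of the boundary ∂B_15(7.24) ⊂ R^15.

S = n·V_n(r)/r = 15·V_15(7.24)/7.24 (volume-to-surface relation), giving 6.22101e+12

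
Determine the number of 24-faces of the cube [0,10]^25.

f_24(25-cube) = (25 choose 24) · 2^1 = 50.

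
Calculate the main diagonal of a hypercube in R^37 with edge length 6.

||(6,6,...,6)|| = √(37)·6 ≈ 36.4966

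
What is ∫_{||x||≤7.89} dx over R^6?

The n-ball volume is π^(n/2)·r^n/Γ(n/2+1). With n=6, r=7.89: V ≈ 1.2467e+06.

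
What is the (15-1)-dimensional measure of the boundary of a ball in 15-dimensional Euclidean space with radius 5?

S = n·V_n(r)/r = 15·V_15(5)/5 (volume-to-surface relation), giving 312500000000·π^7/27027 ≈ 3.49222e+10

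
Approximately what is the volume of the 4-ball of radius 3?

Volume = π^{4/2}·(3)^4/Γ(3) = 81·π^2/2 ≈ 399.719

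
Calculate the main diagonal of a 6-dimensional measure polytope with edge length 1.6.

The space diagonal of an n-cube of side s is s√n. Here 1.6·√6 ≈ 3.91918.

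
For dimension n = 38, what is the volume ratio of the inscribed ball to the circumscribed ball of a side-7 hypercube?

Volume scales as r^n, and r_in/r_out = 1/√38, giving (1/√38)^38 ≈ 9.64077e-31.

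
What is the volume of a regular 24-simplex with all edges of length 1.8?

For a regular n-simplex with edge a, V = (a^n / n!)·√((n+1)/2^n). With a=1.8, n=24: V ≈ 2.63296e-21.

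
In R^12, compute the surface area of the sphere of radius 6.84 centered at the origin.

|∂B_12(6.84)| ≈ 2.45677e+10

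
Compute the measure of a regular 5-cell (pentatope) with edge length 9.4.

V_4 = √(5) · 9.4^4 / (4! · 2^(4/2)) ≈ 181.855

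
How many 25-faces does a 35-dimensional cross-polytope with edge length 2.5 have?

An n-cross-polytope has 2^(k+1)·C(n,k+1) k-faces. Here 2^26·C(35,26) = 67108864·70607460 = 4738386430525440.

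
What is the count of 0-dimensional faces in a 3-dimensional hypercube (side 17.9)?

f_0(3-cube) = (3 choose 0) · 2^3 = 8.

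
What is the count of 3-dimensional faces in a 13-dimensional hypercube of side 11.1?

Number of 3-faces = C(13,3) · 2^(13-3) = 286 · 1024 = 292864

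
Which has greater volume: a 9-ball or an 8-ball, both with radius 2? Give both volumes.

V_9(2) ≈ 1688.84. V_8(2) ≈ 1039.03. The 9-ball is larger.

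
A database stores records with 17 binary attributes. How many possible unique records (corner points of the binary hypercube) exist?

An n-cube has 2^n vertices; for n = 17 that is 2^17 = 131072.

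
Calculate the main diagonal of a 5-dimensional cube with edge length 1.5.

d = √(1.5² + 1.5² + ... + 1.5²) [5 terms] = √(5·1.5²) = 1.5√5 ≈ 3.3541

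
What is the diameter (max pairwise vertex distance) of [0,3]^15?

Diagonal = √15 · 3 ≈ 11.619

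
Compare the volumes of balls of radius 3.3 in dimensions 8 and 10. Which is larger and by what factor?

V_8(3.3) ≈ 57082.1, V_10(3.3) ≈ 390578. The 10-ball is larger by a factor of 6.842.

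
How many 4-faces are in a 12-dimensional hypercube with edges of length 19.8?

An n-cube has C(n,k)·2^(n-k) k-faces. Here C(12,4)·2^8 = 495·256 = 126720.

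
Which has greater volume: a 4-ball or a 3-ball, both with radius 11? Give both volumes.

V_4(11) ≈ 72250.4. V_3(11) ≈ 5575.28. The 4-ball is larger.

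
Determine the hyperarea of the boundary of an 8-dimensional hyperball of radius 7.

|∂B_8(7)| = 823543·π^4/3 ≈ 2.67402e+07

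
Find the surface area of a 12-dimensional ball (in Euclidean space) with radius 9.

S = n·V_n(r)/r = 12·V_12(9)/9 (volume-to-surface relation), giving 10460353203·π^6/20 ≈ 5.02824e+11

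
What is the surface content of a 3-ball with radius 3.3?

S_3(3.3) = 2·π^(3/2)·(3.3)^2 / Γ(3/2) = 4πr² = 4π·(3.3)² ≈ 136.848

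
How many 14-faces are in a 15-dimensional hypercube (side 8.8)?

Choose 14 of 15 axes to span the face (C(15,14) = 15 ways), then fix each of the remaining 1 coordinate at one of its two extreme values (2^1 = 2 ways): 15·2 = 30.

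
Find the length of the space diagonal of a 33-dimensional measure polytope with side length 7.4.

d = √(7.4² + 7.4² + ... + 7.4²) [33 terms] = √(33·7.4²) = 7.4√33 ≈ 42.5098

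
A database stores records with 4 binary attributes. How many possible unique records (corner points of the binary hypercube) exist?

The 4-cube has 2^4 = 16 vertices.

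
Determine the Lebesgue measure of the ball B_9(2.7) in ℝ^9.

Volume = π^{9/2}·(2.7)^9/Γ(11/2) ≈ 25153.1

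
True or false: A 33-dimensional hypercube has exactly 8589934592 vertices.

True. The 33-cube has 2^33 = 8589934592 vertices.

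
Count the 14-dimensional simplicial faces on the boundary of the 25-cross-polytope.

f_14(25-orthoplex) = 2^15 · (25 choose 15) = 107110727680.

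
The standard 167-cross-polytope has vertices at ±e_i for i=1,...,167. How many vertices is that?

The 167-dimensional cross-polytope has 2n = 2·167 = 334 vertices.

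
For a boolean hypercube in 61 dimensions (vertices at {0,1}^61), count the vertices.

Each vertex is a binary string of length 61, so there are 2^61 = 2305843009213693952.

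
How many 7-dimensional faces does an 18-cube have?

Number of 7-faces = C(18,7) · 2^(18-7) = 31824 · 2048 = 65175552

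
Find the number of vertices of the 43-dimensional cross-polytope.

Number of vertices = 2n = 86.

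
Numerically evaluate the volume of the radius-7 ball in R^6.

V_6(7) = π^(6/2) · (7)^6 / Γ(6/2 + 1) = 117649·π^3/6 ≈ 607976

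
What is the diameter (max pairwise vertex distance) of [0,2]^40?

The space diagonal of an n-cube of side s is s√n. Here 2·√40 ≈ 12.6491.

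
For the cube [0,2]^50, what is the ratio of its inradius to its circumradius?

r_in = 2/2 (half the side); r_out = 2√50/2 (half the diagonal). Ratio = 1/√50 ≈ 0.141421.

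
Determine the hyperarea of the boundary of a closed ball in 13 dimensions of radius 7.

The surface area of an n-ball is 2π^(n/2) r^(n-1) / Γ(n/2). For n=13, r=7: 253097823104·π^6/1485 ≈ 1.63856e+11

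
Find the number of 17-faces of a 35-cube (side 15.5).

An n-cube has C(n,k)·2^(n-k) k-faces. Here C(35,17)·2^18 = 4537567650·262144 = 1189496134041600.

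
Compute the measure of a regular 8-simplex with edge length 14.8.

Volume = 14.8^8 · √(9/2^8) / 8! ≈ 10704.7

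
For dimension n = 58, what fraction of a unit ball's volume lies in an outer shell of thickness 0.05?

1 - (1-0.05)^58 ≈ 0.948953 ≈ 94.90%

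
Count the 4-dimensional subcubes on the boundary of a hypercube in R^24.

Choose 4 of 24 axes to span the face (C(24,4) = 10626 ways), then fix each of the remaining 20 coordinates at one of its two extreme values (2^20 = 1048576 ways): 10626·1048576 = 11142168576.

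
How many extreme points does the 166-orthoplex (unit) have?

The 166-dimensional cross-polytope has 2n = 2·166 = 332 vertices.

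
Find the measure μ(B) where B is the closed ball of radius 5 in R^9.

V_9(5) = π^(9/2) · (5)^9 / Γ(9/2 + 1) = 12500000·π^4/189 ≈ 6.4424e+06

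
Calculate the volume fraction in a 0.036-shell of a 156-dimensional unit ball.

1 - (1-0.036)^156 ≈ 0.996719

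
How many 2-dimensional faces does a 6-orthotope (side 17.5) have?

Choose 2 of 6 axes to span the face (C(6,2) = 15 ways), then fix each of the remaining 4 coordinates at one of its two extreme values (2^4 = 16 ways): 15·16 = 240.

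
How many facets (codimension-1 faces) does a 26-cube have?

Number of 25-faces = C(26,25) · 2^(26-25) = 26 · 2 = 52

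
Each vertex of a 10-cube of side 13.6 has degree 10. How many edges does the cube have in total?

Each of the 2^10 = 1024 vertices has degree 10; total edges = 10·2^10/2 = 5120.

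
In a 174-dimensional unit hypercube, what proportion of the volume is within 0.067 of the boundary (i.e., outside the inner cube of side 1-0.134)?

The inner cube has side 1-2·0.067 = 0.866 and volume (0.866)^174 ≈ 1.343e-11, so the shell holds 1 - 1.343e-11 of the volume.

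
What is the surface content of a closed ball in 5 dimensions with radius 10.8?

S_5(10.8) = 2·π^(5/2)·(10.8)^4 / Γ(5/2) ≈ 358066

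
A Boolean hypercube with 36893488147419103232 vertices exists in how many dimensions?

2^n = 36893488147419103232 ⇒ n = log_2(36893488147419103232) = 65.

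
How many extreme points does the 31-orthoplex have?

Number of vertices = 2n = 62.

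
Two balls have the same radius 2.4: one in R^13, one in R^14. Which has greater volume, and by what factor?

V_13(2.4) ≈ 79815.5, V_14(2.4) ≈ 126060. The 14-ball is larger by a factor of 1.579.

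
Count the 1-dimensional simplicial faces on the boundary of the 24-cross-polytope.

An n-cross-polytope has 2^(k+1)·C(n,k+1) k-faces. Here 2^2·C(24,2) = 4·276 = 1104.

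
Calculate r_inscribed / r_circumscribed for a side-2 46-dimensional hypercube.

For an n-cube of any side s, the inradius is s/2 and the circumradius is s√n/2, so the ratio is 1/√46 ≈ 0.147442.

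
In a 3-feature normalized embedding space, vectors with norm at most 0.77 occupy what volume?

V_3(0.77) = π^(3/2) · (0.77)^3 / Γ(3/2 + 1) ≈ 1.91232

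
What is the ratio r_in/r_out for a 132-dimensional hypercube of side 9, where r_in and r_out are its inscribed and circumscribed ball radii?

For an n-cube of any side s, the inradius is s/2 and the circumradius is s√n/2, so the ratio is 1/√132 ≈ 0.0870388.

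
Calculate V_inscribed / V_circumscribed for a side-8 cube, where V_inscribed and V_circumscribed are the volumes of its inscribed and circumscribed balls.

V_in/V_out = n^(-n/2) = 3^(-3/2) ≈ 0.19245.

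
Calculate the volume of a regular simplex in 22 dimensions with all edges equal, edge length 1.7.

V = (1.7^22 / 22!) · √((22+1) / 2^22) ≈ 2.44705e-19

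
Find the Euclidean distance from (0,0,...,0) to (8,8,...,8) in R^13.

||(8,8,...,8)|| = √(13)·8 ≈ 28.8444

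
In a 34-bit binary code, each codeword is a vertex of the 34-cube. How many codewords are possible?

Number of vertices = 2^34 = 17179869184.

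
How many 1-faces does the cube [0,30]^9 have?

An n-cube has n·2^(n-1) edges. With n = 9: 9·256 = 2304.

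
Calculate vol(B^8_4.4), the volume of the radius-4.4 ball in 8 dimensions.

V_8(4.4) = π^(8/2) · (4.4)^8 / Γ(8/2 + 1) ≈ 570177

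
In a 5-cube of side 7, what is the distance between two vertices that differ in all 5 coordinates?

Diagonal = √5 · 7 ≈ 15.6525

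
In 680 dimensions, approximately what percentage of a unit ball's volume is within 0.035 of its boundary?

1 - (1-0.035)^680 ≈ 1 - 3.01e-11 ≈ (100 - 3.01e-09)%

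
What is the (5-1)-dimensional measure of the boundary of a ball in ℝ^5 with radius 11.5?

|∂B_5(11.5)| = 279841·π^2/6 ≈ 460320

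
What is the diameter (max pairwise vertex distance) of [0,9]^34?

d = √(9² + 9² + ... + 9²) [34 terms] = √(34·9²) = 9√34 ≈ 52.4786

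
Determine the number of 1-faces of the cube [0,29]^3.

Number of 1-faces = C(3,1) · 2^(3-1) = 3 · 4 = 12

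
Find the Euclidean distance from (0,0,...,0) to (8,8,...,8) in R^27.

The space diagonal of an n-cube of side s is s√n. Here 8·√27 ≈ 41.5692.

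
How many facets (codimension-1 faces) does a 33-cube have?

Choose 32 of 33 axes to span the face (C(33,32) = 33 ways), then fix each of the remaining 1 coordinate at one of its two extreme values (2^1 = 2 ways): 33·2 = 66.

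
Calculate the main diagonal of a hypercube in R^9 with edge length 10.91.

Diagonal = √9 · 10.91 = 32.73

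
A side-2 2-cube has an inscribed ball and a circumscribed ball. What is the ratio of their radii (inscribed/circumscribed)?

r_in / r_out = (2/2) / (2√2/2) = 1/√2 ≈ 0.707107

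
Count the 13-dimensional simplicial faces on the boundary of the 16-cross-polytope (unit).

An n-cross-polytope has 2^(k+1)·C(n,k+1) k-faces. Here 2^14·C(16,14) = 16384·120 = 1966080.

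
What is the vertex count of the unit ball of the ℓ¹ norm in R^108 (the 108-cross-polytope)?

The 108-dimensional cross-polytope has 2n = 2·108 = 216 vertices.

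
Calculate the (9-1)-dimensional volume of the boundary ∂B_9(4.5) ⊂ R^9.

The surface area of an n-ball is 2π^(n/2) r^(n-1) / Γ(n/2). For n=9, r=4.5: 14348907·π^4/280 ≈ 4.99184e+06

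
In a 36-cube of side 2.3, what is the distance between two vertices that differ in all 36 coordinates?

Diagonal = √36 · 2.3 = 13.8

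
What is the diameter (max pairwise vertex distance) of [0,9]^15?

||(9,9,...,9)|| = √(15)·9 ≈ 34.8569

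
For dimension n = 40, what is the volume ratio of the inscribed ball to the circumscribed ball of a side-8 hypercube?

V_in / V_out = (r_in/r_out)^40 = (1/√40)^40 = 40^(-40/2) ≈ 9.09495e-33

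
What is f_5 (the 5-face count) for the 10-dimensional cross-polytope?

Each 5-face is the convex hull of 6 vertices, one chosen as ±e_i from each of 6 distinct axes: 2^6·C(10,6) = 13440.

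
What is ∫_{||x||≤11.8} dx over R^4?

V_4(11.8) = π^(4/2) · (11.8)^4 / Γ(4/2 + 1) ≈ 95674.8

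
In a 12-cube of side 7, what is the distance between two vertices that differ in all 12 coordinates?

d = √(7² + 7² + ... + 7²) [12 terms] = √(12·7²) = 7√12 ≈ 24.2487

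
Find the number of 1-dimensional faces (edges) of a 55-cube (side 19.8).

An n-cube has n·2^(n-1) edges. With n = 55: 55·18014398509481984 = 990791918021509120.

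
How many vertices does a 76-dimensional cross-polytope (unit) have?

The vertices are ±e_1, ..., ±e_76, so there are 2·76 = 152.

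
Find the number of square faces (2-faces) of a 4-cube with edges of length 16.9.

An n-cube has C(n,k)·2^(n-k) k-faces. Here C(4,2)·2^2 = 6·4 = 24.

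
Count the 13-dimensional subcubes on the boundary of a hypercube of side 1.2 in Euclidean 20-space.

Choose 13 of 20 axes to span the face (C(20,13) = 77520 ways), then fix each of the remaining 7 coordinates at one of its two extreme values (2^7 = 128 ways): 77520·128 = 9922560.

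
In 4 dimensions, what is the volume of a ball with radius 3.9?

The n-ball volume is π^(n/2)·r^n/Γ(n/2+1). With n=4, r=3.9: V ≈ 1141.64.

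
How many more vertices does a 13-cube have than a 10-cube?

The 13-cube has 2^13 = 8192 vertices. The 10-cube has 2^10 = 1024 vertices. Difference: 8192 - 1024 = 7168.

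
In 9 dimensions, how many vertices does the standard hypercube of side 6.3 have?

Number of vertices = 2^9 = 512.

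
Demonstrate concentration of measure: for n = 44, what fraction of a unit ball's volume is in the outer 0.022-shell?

1 - (1-0.022)^44 ≈ 0.624241 ≈ 62.42%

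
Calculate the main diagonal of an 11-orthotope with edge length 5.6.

Diagonal = √11 · 5.6 ≈ 18.5731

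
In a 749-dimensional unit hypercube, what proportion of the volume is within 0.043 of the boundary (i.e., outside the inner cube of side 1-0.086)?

1 - (1 - 2·0.043)^749 = 1 - 0.914^749 ≈ 1 - 5.607e-30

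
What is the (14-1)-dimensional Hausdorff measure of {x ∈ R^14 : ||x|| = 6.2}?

|∂B_14(6.2)| ≈ 1.67818e+11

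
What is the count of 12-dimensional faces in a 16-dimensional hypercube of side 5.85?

Number of 12-faces = C(16,12) · 2^(16-12) = 1820 · 16 = 29120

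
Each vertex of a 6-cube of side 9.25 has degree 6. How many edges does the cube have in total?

Each of the 2^6 = 64 vertices has degree 6; total edges = 6·2^6/2 = 192.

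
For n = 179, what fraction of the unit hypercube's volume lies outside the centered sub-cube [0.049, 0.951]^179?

Shell fraction = 1 - (1-0.098)^179 ≈ 0.9999999904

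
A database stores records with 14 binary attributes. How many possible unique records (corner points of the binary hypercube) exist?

The 14-cube has 2^14 = 16384 vertices.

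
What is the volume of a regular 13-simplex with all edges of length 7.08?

For a regular n-simplex with edge a, V = (a^n / n!)·√((n+1)/2^n). With a=7.08, n=13: V ≈ 0.745626.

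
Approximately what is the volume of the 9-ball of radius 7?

Volume = π^{9/2}·(7)^9/Γ(11/2) = 184473632·π^4/135 ≈ 1.33107e+08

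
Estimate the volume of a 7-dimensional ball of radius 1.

Volume = π^{7/2}·(1)^7/Γ(9/2) = 16·π^3/105 ≈ 4.72477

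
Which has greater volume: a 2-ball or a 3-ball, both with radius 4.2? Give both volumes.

V_2(4.2) ≈ 55.4177. V_3(4.2) ≈ 310.339. The 3-ball is larger.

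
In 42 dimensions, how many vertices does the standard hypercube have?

Each vertex is a binary string of length 42, so there are 2^42 = 4398046511104.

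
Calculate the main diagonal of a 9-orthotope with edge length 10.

The space diagonal of an n-cube of side s is s√n. Here 10·√9 = 30.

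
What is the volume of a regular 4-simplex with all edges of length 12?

For a regular n-simplex with edge a, V = (a^n / n!)·√((n+1)/2^n). With a=12, n=4: V ≈ 482.991.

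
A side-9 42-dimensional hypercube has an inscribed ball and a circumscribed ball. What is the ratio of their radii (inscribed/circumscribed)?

For an n-cube of any side s, the inradius is s/2 and the circumradius is s√n/2, so the ratio is 1/√42 ≈ 0.154303.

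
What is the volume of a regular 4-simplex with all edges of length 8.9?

Volume = 8.9^4 · √(5/2^4) / 4! ≈ 146.142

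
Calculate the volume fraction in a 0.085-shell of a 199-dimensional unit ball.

1 - (1-0.085)^199 ≈ 0.999999979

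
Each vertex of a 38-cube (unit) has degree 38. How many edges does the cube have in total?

An n-cube has n·2^(n-1) edges. With n = 38: 38·137438953472 = 5222680231936.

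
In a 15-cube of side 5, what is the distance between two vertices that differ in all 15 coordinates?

Diagonal = √15 · 5 ≈ 19.3649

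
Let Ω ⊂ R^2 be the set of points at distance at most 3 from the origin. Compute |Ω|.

V_2(3) = π^(2/2) · (3)^2 / Γ(2/2 + 1) = 9·π ≈ 28.2743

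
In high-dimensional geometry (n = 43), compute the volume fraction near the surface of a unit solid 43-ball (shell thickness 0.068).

1 - (1-0.068)^43 ≈ 0.951596 ≈ 95.16%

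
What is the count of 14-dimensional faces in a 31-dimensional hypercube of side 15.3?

f_14(31-cube) = (31 choose 14) · 2^17 = 34758003916800.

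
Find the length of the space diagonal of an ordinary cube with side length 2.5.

||(2.5,2.5,...,2.5)|| = √(3)·2.5 ≈ 4.33013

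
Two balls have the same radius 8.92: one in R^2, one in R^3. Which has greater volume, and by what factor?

V_2(8.92) ≈ 249.965, V_3(8.92) ≈ 2972.92. The 3-ball is larger by a factor of 11.89.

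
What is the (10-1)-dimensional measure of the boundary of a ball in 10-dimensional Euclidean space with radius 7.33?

S = n·V_n(r)/r = 10·V_10(7.33)/7.33 (volume-to-surface relation), giving 1.55777e+09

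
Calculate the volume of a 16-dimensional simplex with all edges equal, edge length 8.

Volume = 8^16 · √(17/2^16) / 16! ≈ 0.216673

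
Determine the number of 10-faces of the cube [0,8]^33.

An n-cube has C(n,k)·2^(n-k) k-faces. Here C(33,10)·2^23 = 92561040·8388608 = 776458280632320.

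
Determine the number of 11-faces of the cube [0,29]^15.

An n-cube has C(n,k)·2^(n-k) k-faces. Here C(15,11)·2^4 = 1365·16 = 21840.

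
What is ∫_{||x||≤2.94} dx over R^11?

The n-ball volume is π^(n/2)·r^n/Γ(n/2+1). With n=11, r=2.94: V ≈ 267255.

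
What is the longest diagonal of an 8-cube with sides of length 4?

||(4,4,...,4)|| = √(8)·4 ≈ 11.3137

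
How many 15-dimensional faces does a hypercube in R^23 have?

f_15(23-cube) = (23 choose 15) · 2^8 = 125520384.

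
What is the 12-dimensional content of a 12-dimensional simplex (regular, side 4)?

V = (4^12 / 12!) · √((12+1) / 2^12) ≈ 0.00197322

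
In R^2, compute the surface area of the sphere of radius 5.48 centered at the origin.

|∂B_2(5.48)| = 2πr = 2π·5.48 ≈ 34.4319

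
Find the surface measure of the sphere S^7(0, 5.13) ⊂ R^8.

S = n·V_n(r)/r = 8·V_8(5.13)/5.13 (volume-to-surface relation), giving 3.03599e+06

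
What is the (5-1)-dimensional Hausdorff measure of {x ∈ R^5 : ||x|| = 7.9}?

S = n·V_n(r)/r = 5·V_5(7.9)/7.9 (volume-to-surface relation), giving 102513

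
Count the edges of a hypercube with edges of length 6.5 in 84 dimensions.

Each of the 2^84 = 19342813113834066795298816 vertices has degree 84; total edges = 84·2^84/2 = 812398150781030805402550272.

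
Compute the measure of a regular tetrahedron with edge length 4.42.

Volume = (√2/12) · 4.42³ = 10.1765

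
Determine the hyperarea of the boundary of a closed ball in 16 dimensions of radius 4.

|∂B_16(4)| = 134217728·π^8/315 ≈ 4.04295e+09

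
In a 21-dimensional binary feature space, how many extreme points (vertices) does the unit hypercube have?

Each vertex is a binary string of length 21, so there are 2^21 = 2097152.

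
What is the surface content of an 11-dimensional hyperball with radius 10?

S = n·V_n(r)/r = 11·V_11(10)/10 (volume-to-surface relation), giving 128000000000·π^5/189 ≈ 2.07251e+11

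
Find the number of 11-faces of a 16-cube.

An n-cube has C(n,k)·2^(n-k) k-faces. Here C(16,11)·2^5 = 4368·32 = 139776.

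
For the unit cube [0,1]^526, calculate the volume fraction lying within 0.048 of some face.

1 - (1 - 2·0.048)^526 = 1 - 0.904^526 ≈ 1 - 8.802e-24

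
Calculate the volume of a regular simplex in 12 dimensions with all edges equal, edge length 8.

For a regular n-simplex with edge a, V = (a^n / n!)·√((n+1)/2^n). With a=8, n=12: V ≈ 8.08229.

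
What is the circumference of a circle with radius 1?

|∂B_2(1)| = 2πr = 2π·1 ≈ 6.28319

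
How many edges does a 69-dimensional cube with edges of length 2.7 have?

Number of 1-faces = C(69,1)·2^(69-1) = 69·295147905179352825856 = 20365205457375344984064.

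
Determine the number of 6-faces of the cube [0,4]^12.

f_6(12-cube) = (12 choose 6) · 2^6 = 59136.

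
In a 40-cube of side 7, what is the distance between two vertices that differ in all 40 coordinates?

The space diagonal of an n-cube of side s is s√n. Here 7·√40 ≈ 44.2719.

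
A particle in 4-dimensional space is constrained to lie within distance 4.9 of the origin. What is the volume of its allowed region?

Volume = π^{4/2}·(4.9)^4/Γ(3) ≈ 2844.82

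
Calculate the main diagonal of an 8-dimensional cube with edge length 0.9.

Diagonal = √8 · 0.9 ≈ 2.54558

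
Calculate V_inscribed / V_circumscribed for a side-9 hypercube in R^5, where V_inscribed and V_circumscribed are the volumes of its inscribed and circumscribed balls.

V_in / V_out = (r_in/r_out)^5 = (1/√5)^5 = 5^(-5/2) ≈ 0.0178885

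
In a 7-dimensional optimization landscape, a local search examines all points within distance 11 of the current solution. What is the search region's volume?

V = 311794736·π^3/105 ≈ 9.20723e+07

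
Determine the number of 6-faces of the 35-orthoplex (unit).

Each 6-face is the convex hull of 7 vertices, one chosen as ±e_i from each of 7 distinct axes: 2^7·C(35,7) = 860738560.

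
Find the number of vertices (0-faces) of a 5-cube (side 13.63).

f_0(5-cube) = (5 choose 0) · 2^5 = 32.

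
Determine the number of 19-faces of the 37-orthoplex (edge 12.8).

Each 19-face is the convex hull of 20 vertices, one chosen as ±e_i from each of 20 distinct axes: 2^20·C(37,20) = 16677987900456960.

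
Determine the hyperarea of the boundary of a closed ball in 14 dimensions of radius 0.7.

S = n·V_n(r)/r = 14·V_14(0.7)/0.7 (volume-to-surface relation), giving 0.081287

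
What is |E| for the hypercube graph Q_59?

An n-cube has n·2^(n-1) edges. With n = 59: 59·288230376151711744 = 17005592192950992896.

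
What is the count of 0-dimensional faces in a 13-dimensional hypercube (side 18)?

Number of 0-faces = C(13,0) · 2^(13-0) = 1 · 8192 = 8192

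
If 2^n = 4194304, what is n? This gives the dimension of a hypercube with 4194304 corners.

2^n = 4194304 ⇒ n = log_2(4194304) = 22.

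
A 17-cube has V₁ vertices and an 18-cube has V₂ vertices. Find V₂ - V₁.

V₁ = 2^17 = 131072. V₂ = 2^18 = 262144. V₂ - V₁ = 131072.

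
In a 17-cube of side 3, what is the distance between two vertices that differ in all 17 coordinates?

The space diagonal of an n-cube of side s is s√n. Here 3·√17 ≈ 12.3693.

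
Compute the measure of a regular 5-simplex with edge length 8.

Volume = 8^5 · √(6/2^5) / 5! ≈ 118.241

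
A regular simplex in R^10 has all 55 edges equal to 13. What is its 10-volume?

For a regular n-simplex with edge a, V = (a^n / n!)·√((n+1)/2^n). With a=13, n=10: V ≈ 3937.47.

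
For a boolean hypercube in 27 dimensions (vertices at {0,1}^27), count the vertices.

Each vertex is a binary string of length 27, so there are 2^27 = 134217728.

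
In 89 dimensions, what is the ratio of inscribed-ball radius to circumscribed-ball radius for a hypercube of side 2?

r_in = 2/2 (half the side); r_out = 2√89/2 (half the diagonal). Ratio = 1/√89 ≈ 0.106.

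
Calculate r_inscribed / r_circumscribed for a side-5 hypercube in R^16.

Ratio = (s/2)/(s√16/2) = 16^(-1/2) ≈ 0.25.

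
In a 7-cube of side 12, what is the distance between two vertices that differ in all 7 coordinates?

||(12,12,...,12)|| = √(7)·12 ≈ 31.749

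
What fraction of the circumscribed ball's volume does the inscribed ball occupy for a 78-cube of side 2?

V_in/V_out = n^(-n/2) = 78^(-78/2) ≈ 1.61551e-74.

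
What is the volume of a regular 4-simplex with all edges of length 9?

V = (9^4 / 4!) · √((4+1) / 2^4) ≈ 152.821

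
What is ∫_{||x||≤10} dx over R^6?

Volume = π^{6/2}·(10)^6/Γ(4) = 500000·π^3/3 ≈ 5.16771e+06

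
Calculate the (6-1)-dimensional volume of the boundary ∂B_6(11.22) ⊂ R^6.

|∂B_6(11.22)| ≈ 5.51333e+06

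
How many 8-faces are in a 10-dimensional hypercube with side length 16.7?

Number of 8-faces = C(10,8) · 2^(10-8) = 45 · 4 = 180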